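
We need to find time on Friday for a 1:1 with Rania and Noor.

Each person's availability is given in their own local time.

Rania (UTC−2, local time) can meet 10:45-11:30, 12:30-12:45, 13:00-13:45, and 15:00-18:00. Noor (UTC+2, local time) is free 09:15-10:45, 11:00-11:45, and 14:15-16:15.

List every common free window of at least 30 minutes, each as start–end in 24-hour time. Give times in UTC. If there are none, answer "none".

12:45–13:30

Rania → UTC: 12:45–13:30, 14:30–14:45, 15:00–15:45, 17:00–20:00.
Noor → UTC: 07:15–08:45, 09:00–09:45, 12:15–14:15.
Rania ∩ Noor: 12:45–13:30.
Windows ≥ 30 min: 12:45–13:30.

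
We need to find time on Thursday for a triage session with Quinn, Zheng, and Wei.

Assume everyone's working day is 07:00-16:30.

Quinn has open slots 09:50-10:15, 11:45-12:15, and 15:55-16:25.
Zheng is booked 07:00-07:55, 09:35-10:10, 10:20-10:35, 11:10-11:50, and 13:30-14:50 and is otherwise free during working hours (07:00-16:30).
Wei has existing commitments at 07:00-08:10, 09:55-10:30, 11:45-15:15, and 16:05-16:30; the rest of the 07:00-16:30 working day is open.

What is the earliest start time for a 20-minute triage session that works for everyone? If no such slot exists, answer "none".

Zheng free within 07:00–16:30: 07:55–09:35, 10:10–10:20, 10:35–11:10, 11:50–13:30, 14:50–16:30.
Wei free within 07:00–16:30: 08:10–09:55, 10:30–11:45, 15:15–16:05.
Quinn ∩ Zheng: 10:10–10:15, 11:50–12:15, 15:55–16:25.
Quinn ∩ Zheng ∩ Wei: 15:55–16:05.
Windows ≥ 20 min: (none).

none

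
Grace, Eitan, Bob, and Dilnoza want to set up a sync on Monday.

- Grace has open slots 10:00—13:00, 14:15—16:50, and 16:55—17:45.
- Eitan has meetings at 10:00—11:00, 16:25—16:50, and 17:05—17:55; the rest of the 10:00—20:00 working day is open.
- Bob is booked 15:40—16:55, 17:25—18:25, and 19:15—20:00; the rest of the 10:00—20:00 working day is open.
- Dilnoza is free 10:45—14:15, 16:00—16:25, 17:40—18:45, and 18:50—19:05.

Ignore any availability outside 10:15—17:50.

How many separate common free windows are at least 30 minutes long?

1

Eitan free within 10:00–20:00: 11:00–16:25, 16:50–17:05, 17:55–20:00.
Bob free within 10:00–20:00: 10:00–15:40, 16:55–17:25, 18:25–19:15.
Grace ∩ Eitan: 11:00–13:00, 14:15–16:25, 16:55–17:05.
Grace ∩ Eitan ∩ Bob: 11:00–13:00, 14:15–15:40, 16:55–17:05.
Grace ∩ Eitan ∩ Bob ∩ Dilnoza: 11:00–13:00.
Restricted to 10:15–17:50: 11:00–13:00.
Windows ≥ 30 min: 11:00–13:00.
That's 1 window.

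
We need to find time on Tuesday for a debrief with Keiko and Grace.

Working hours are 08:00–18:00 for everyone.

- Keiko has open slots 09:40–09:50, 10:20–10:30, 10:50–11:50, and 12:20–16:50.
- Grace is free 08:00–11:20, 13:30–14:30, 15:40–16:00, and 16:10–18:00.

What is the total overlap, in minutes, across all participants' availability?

Keiko ∩ Grace: 09:40–09:50, 10:20–10:30, 10:50–11:20, 13:30–14:30, 15:40–16:00, 16:10–16:50.
Total common minutes: 10 + 10 + 30 + 60 + 20 + 40 = 170.

170 minutes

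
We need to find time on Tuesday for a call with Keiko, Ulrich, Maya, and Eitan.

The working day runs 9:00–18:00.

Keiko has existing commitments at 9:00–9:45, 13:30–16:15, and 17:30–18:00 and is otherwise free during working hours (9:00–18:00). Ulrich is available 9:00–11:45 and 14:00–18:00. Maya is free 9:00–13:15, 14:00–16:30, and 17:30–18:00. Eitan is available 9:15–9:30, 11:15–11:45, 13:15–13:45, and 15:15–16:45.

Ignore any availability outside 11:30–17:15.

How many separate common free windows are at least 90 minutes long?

Keiko free within 09:00–18:00: 09:45–13:30, 16:15–17:30.
Keiko ∩ Ulrich: 09:45–11:45, 16:15–17:30.
Keiko ∩ Ulrich ∩ Maya: 09:45–11:45, 16:15–16:30.
Keiko ∩ Ulrich ∩ Maya ∩ Eitan: 11:15–11:45, 16:15–16:30.
Restricted to 11:30–17:15: 11:30–11:45, 16:15–16:30.
Windows ≥ 90 min: (none).
That's 0 windows.

0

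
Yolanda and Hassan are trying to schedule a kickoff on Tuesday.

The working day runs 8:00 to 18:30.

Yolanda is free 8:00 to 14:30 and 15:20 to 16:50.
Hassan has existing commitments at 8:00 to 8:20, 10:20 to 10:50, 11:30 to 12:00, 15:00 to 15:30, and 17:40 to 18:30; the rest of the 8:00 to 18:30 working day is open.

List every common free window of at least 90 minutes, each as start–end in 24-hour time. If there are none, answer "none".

Hassan free within 08:00–18:30: 08:20–10:20, 10:50–11:30, 12:00–15:00, 15:30–17:40.
Yolanda ∩ Hassan: 08:20–10:20, 10:50–11:30, 12:00–14:30, 15:30–16:50.
Windows ≥ 90 min: 08:20–10:20, 12:00–14:30.

08:20–10:20, 12:00–14:30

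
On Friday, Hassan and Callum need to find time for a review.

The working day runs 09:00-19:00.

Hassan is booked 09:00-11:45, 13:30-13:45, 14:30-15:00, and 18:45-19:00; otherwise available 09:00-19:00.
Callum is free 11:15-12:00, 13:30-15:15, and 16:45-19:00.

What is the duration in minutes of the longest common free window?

120 minutes

Hassan free within 09:00–19:00: 11:45–13:30, 13:45–14:30, 15:00–18:45.
Hassan ∩ Callum: 11:45–12:00, 13:45–14:30, 15:00–15:15, 16:45–18:45.
Common window lengths: 15, 45, 15, 120 min; longest is 120.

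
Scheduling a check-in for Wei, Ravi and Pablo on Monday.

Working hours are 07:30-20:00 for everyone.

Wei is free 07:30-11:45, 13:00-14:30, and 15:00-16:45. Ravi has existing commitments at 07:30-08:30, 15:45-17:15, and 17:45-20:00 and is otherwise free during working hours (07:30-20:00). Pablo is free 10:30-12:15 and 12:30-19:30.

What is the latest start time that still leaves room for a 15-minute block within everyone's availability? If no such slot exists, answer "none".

15:30

Ravi free within 07:30–20:00: 08:30–15:45, 17:15–17:45.
Wei ∩ Ravi: 08:30–11:45, 13:00–14:30, 15:00–15:45.
Wei ∩ Ravi ∩ Pablo: 10:30–11:45, 13:00–14:30, 15:00–15:45.
Windows ≥ 15 min: 10:30–11:45, 13:00–14:30, 15:00–15:45.
Latest start in the last window 15:00–15:45 is 15:45 − 15 min = 15:30.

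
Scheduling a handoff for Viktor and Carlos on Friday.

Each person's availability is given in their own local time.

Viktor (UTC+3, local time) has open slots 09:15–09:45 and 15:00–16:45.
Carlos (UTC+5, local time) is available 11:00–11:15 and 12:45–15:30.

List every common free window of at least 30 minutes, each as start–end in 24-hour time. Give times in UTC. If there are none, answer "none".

none

Viktor → UTC: 06:15–06:45, 12:00–13:45.
Carlos → UTC: 06:00–06:15, 07:45–10:30.
Viktor ∩ Carlos: (none).
Windows ≥ 30 min: (none).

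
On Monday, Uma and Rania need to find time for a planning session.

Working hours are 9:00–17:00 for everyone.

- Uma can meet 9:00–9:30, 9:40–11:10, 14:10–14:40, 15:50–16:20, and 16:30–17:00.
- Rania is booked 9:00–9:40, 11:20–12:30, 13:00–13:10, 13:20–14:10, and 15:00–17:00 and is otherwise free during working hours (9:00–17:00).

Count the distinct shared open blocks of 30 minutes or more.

2

Rania free within 09:00–17:00: 09:40–11:20, 12:30–13:00, 13:10–13:20, 14:10–15:00.
Uma ∩ Rania: 09:40–11:10, 14:10–14:40.
Windows ≥ 30 min: 09:40–11:10, 14:10–14:40.
That's 2 windows.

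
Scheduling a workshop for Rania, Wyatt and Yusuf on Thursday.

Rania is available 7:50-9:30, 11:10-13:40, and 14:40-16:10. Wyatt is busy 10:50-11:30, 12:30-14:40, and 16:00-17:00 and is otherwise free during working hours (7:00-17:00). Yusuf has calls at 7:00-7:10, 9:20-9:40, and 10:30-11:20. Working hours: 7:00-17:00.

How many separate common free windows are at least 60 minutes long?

3

Wyatt free within 07:00–17:00: 07:00–10:50, 11:30–12:30, 14:40–16:00.
Yusuf free within 07:00–17:00: 07:10–09:20, 09:40–10:30, 11:20–17:00.
Rania ∩ Wyatt: 07:50–09:30, 11:30–12:30, 14:40–16:00.
Rania ∩ Wyatt ∩ Yusuf: 07:50–09:20, 11:30–12:30, 14:40–16:00.
Windows ≥ 60 min: 07:50–09:20, 11:30–12:30, 14:40–16:00.
That's 3 windows.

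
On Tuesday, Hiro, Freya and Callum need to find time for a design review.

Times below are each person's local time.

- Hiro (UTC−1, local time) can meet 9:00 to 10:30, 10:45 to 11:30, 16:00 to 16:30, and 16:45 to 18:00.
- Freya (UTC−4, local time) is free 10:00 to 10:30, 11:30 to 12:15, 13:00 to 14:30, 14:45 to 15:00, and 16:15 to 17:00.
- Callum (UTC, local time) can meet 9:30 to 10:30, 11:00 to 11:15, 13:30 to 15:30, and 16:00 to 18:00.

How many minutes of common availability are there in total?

45 minutes

Hiro → UTC: 10:00–11:30, 11:45–12:30, 17:00–17:30, 17:45–19:00.
Freya → UTC: 14:00–14:30, 15:30–16:15, 17:00–18:30, 18:45–19:00, 20:15–21:00.
Callum → UTC: 09:30–10:30, 11:00–11:15, 13:30–15:30, 16:00–18:00.
Hiro ∩ Freya: 17:00–17:30, 17:45–18:30, 18:45–19:00.
Hiro ∩ Freya ∩ Callum: 17:00–17:30, 17:45–18:00.
Total common minutes: 30 + 15 = 45.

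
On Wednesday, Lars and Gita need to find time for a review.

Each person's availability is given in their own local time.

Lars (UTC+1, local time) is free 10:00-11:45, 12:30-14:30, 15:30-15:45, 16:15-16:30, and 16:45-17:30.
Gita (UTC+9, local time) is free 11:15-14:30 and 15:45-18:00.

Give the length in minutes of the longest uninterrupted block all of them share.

0 minutes

Lars → UTC: 09:00–10:45, 11:30–13:30, 14:30–14:45, 15:15–15:30, 15:45–16:30.
Gita → UTC: 02:15–05:30, 06:45–09:00.
Lars ∩ Gita: (none).
No common window.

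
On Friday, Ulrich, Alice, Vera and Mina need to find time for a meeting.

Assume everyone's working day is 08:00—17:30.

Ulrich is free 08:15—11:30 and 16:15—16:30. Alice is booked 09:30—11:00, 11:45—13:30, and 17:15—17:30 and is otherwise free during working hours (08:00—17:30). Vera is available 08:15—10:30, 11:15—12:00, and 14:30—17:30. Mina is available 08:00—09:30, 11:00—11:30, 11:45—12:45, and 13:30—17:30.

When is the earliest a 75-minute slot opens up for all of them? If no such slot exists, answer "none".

Alice free within 08:00–17:30: 08:00–09:30, 11:00–11:45, 13:30–17:15.
Ulrich ∩ Alice: 08:15–09:30, 11:00–11:30, 16:15–16:30.
Ulrich ∩ Alice ∩ Vera: 08:15–09:30, 11:15–11:30, 16:15–16:30.
Ulrich ∩ Alice ∩ Vera ∩ Mina: 08:15–09:30, 11:15–11:30, 16:15–16:30.
Windows ≥ 75 min: 08:15–09:30.
Earliest such window starts at 08:15.

08:15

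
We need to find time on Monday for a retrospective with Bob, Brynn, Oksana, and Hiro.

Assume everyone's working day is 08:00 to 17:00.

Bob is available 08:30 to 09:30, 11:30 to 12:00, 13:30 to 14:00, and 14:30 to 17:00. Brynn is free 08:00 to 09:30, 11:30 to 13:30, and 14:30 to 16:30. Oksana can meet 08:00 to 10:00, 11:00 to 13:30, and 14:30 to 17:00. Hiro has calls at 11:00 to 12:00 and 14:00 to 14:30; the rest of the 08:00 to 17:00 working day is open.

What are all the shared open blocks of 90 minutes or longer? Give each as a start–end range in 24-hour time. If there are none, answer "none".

Hiro free within 08:00–17:00: 08:00–11:00, 12:00–14:00, 14:30–17:00.
Bob ∩ Brynn: 08:30–09:30, 11:30–12:00, 14:30–16:30.
Bob ∩ Brynn ∩ Oksana: 08:30–09:30, 11:30–12:00, 14:30–16:30.
Bob ∩ Brynn ∩ Oksana ∩ Hiro: 08:30–09:30, 14:30–16:30.
Windows ≥ 90 min: 14:30–16:30.

14:30–16:30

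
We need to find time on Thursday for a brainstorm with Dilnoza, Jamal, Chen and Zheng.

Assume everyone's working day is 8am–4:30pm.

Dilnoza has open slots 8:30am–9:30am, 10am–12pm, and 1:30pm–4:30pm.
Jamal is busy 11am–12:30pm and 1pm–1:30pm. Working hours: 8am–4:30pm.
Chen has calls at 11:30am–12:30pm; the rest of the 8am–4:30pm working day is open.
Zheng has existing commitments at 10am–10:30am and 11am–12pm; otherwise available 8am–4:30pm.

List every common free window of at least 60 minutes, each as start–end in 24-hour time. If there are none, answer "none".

08:30–09:30, 13:30–16:30

Jamal free within 08:00–16:30: 08:00–11:00, 12:30–13:00, 13:30–16:30.
Chen free within 08:00–16:30: 08:00–11:30, 12:30–16:30.
Zheng free within 08:00–16:30: 08:00–10:00, 10:30–11:00, 12:00–16:30.
Dilnoza ∩ Jamal: 08:30–09:30, 10:00–11:00, 13:30–16:30.
Dilnoza ∩ Jamal ∩ Chen: 08:30–09:30, 10:00–11:00, 13:30–16:30.
Dilnoza ∩ Jamal ∩ Chen ∩ Zheng: 08:30–09:30, 10:30–11:00, 13:30–16:30.
Windows ≥ 60 min: 08:30–09:30, 13:30–16:30.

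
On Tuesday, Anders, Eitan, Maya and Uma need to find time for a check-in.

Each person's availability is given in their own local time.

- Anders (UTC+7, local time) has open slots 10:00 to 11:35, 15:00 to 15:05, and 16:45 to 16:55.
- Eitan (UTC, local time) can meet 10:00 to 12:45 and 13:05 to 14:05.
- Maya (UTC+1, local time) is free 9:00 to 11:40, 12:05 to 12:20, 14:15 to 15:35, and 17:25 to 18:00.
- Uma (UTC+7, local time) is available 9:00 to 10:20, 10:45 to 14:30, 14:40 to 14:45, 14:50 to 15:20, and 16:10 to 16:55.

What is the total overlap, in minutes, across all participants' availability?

0 minutes

Anders → UTC: 03:00–04:35, 08:00–08:05, 09:45–09:55.
Eitan → UTC: 10:00–12:45, 13:05–14:05.
Maya → UTC: 08:00–10:40, 11:05–11:20, 13:15–14:35, 16:25–17:00.
Uma → UTC: 02:00–03:20, 03:45–07:30, 07:40–07:45, 07:50–08:20, 09:10–09:55.
Anders ∩ Eitan: (none).
Anders ∩ Eitan ∩ Maya: (none).
Anders ∩ Eitan ∩ Maya ∩ Uma: (none).
Total common minutes: 0.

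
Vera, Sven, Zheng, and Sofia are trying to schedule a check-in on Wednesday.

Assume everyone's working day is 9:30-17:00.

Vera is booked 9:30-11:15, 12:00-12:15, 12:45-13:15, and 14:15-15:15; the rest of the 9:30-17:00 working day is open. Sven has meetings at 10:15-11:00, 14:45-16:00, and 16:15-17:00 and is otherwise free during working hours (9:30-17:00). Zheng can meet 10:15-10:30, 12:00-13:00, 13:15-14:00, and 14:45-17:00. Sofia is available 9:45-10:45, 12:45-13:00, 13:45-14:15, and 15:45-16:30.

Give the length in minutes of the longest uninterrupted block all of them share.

Vera free within 09:30–17:00: 11:15–12:00, 12:15–12:45, 13:15–14:15, 15:15–17:00.
Sven free within 09:30–17:00: 09:30–10:15, 11:00–14:45, 16:00–16:15.
Vera ∩ Sven: 11:15–12:00, 12:15–12:45, 13:15–14:15, 16:00–16:15.
Vera ∩ Sven ∩ Zheng: 12:15–12:45, 13:15–14:00, 16:00–16:15.
Vera ∩ Sven ∩ Zheng ∩ Sofia: 13:45–14:00, 16:00–16:15.
Common window lengths: 15, 15 min; longest is 15.

15 minutes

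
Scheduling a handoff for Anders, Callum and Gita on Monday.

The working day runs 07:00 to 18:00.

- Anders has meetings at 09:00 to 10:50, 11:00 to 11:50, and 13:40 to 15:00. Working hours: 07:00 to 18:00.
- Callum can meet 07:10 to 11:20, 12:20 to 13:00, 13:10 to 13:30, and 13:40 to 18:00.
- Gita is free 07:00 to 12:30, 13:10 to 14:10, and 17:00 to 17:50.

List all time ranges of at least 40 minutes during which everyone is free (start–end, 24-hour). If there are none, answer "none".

Anders free within 07:00–18:00: 07:00–09:00, 10:50–11:00, 11:50–13:40, 15:00–18:00.
Anders ∩ Callum: 07:10–09:00, 10:50–11:00, 12:20–13:00, 13:10–13:30, 15:00–18:00.
Anders ∩ Callum ∩ Gita: 07:10–09:00, 10:50–11:00, 12:20–12:30, 13:10–13:30, 17:00–17:50.
Windows ≥ 40 min: 07:10–09:00, 17:00–17:50.

07:10–09:00, 17:00–17:50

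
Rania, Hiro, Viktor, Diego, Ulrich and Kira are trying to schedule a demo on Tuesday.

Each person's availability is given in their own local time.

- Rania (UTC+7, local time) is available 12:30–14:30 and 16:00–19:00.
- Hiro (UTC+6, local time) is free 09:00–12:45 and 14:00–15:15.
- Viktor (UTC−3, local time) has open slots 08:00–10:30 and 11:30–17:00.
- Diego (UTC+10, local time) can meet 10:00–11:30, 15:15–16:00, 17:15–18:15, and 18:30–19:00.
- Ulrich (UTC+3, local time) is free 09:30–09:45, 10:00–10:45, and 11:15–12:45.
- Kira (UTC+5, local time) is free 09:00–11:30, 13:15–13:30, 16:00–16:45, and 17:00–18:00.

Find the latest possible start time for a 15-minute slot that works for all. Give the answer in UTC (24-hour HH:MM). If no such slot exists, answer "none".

none

Rania → UTC: 05:30–07:30, 09:00–12:00.
Hiro → UTC: 03:00–06:45, 08:00–09:15.
Viktor → UTC: 11:00–13:30, 14:30–20:00.
Diego → UTC: 00:00–01:30, 05:15–06:00, 07:15–08:15, 08:30–09:00.
Ulrich → UTC: 06:30–06:45, 07:00–07:45, 08:15–09:45.
Kira → UTC: 04:00–06:30, 08:15–08:30, 11:00–11:45, 12:00–13:00.
Rania ∩ Hiro: 05:30–06:45, 09:00–09:15.
Rania ∩ Hiro ∩ Viktor: (none).
Rania ∩ Hiro ∩ Viktor ∩ Diego: (none).
Rania ∩ Hiro ∩ Viktor ∩ Diego ∩ Ulrich: (none).
Rania ∩ Hiro ∩ Viktor ∩ Diego ∩ Ulrich ∩ Kira: (none).
Windows ≥ 15 min: (none).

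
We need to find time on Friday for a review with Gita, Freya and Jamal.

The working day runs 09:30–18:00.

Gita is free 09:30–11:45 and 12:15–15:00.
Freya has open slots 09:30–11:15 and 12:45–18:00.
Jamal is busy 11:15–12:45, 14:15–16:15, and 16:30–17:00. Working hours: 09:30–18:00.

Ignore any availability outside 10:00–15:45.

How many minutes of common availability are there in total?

Jamal free within 09:30–18:00: 09:30–11:15, 12:45–14:15, 16:15–16:30, 17:00–18:00.
Gita ∩ Freya: 09:30–11:15, 12:45–15:00.
Gita ∩ Freya ∩ Jamal: 09:30–11:15, 12:45–14:15.
Restricted to 10:00–15:45: 10:00–11:15, 12:45–14:15.
Total common minutes: 75 + 90 = 165.

165 minutes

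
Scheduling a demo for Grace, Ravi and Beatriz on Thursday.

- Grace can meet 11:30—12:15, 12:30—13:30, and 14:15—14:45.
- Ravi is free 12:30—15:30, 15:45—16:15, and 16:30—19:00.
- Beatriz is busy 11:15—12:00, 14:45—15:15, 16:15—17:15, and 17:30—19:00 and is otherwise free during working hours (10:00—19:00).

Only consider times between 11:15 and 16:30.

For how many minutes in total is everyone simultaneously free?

Beatriz free within 10:00–19:00: 10:00–11:15, 12:00–14:45, 15:15–16:15, 17:15–17:30.
Grace ∩ Ravi: 12:30–13:30, 14:15–14:45.
Grace ∩ Ravi ∩ Beatriz: 12:30–13:30, 14:15–14:45.
Restricted to 11:15–16:30: 12:30–13:30, 14:15–14:45.
Total common minutes: 60 + 30 = 90.

90 minutes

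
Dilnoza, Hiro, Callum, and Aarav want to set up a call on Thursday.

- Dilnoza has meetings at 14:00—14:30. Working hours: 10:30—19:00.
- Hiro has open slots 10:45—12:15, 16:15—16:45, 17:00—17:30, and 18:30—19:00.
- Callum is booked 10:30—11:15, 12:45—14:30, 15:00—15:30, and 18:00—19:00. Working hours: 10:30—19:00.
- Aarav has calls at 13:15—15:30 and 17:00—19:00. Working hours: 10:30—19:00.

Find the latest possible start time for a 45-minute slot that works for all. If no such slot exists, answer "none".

Dilnoza free within 10:30–19:00: 10:30–14:00, 14:30–19:00.
Callum free within 10:30–19:00: 11:15–12:45, 14:30–15:00, 15:30–18:00.
Aarav free within 10:30–19:00: 10:30–13:15, 15:30–17:00.
Dilnoza ∩ Hiro: 10:45–12:15, 16:15–16:45, 17:00–17:30, 18:30–19:00.
Dilnoza ∩ Hiro ∩ Callum: 11:15–12:15, 16:15–16:45, 17:00–17:30.
Dilnoza ∩ Hiro ∩ Callum ∩ Aarav: 11:15–12:15, 16:15–16:45.
Windows ≥ 45 min: 11:15–12:15.
Latest start in the last window 11:15–12:15 is 12:15 − 45 min = 11:30.

11:30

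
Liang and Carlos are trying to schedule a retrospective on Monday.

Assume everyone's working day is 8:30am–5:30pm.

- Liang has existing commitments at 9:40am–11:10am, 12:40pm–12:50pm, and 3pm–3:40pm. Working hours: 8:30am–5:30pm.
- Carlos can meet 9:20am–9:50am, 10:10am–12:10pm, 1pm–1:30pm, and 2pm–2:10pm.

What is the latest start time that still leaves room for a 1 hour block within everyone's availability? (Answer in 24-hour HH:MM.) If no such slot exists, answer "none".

11:10

Liang free within 08:30–17:30: 08:30–09:40, 11:10–12:40, 12:50–15:00, 15:40–17:30.
Liang ∩ Carlos: 09:20–09:40, 11:10–12:10, 13:00–13:30, 14:00–14:10.
Windows ≥ 60 min: 11:10–12:10.
Latest start in the last window 11:10–12:10 is 12:10 − 60 min = 11:10.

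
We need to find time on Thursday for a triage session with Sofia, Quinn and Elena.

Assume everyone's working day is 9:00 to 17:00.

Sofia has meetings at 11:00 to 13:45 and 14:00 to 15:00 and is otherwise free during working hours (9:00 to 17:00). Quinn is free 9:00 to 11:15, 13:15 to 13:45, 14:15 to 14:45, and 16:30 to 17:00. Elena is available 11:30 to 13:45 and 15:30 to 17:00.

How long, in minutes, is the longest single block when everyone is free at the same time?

30 minutes

Sofia free within 09:00–17:00: 09:00–11:00, 13:45–14:00, 15:00–17:00.
Sofia ∩ Quinn: 09:00–11:00, 16:30–17:00.
Sofia ∩ Quinn ∩ Elena: 16:30–17:00.
Single common window of 30 minutes.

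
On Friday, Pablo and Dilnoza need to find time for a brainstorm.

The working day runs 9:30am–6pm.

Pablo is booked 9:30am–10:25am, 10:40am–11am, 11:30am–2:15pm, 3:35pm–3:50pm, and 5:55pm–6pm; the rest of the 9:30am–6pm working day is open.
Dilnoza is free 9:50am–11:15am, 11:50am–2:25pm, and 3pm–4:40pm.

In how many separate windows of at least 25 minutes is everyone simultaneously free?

2

Pablo free within 09:30–18:00: 10:25–10:40, 11:00–11:30, 14:15–15:35, 15:50–17:55.
Pablo ∩ Dilnoza: 10:25–10:40, 11:00–11:15, 14:15–14:25, 15:00–15:35, 15:50–16:40.
Windows ≥ 25 min: 15:00–15:35, 15:50–16:40.
That's 2 windows.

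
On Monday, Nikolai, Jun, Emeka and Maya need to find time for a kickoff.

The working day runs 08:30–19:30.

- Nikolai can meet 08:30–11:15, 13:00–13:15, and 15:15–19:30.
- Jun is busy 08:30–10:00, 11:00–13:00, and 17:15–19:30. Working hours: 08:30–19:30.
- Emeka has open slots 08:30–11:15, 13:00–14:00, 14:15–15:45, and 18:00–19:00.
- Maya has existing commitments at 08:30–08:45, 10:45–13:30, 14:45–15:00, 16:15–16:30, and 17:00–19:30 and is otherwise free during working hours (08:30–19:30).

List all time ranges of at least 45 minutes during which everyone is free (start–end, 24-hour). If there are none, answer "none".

Jun free within 08:30–19:30: 10:00–11:00, 13:00–17:15.
Maya free within 08:30–19:30: 08:45–10:45, 13:30–14:45, 15:00–16:15, 16:30–17:00.
Nikolai ∩ Jun: 10:00–11:00, 13:00–13:15, 15:15–17:15.
Nikolai ∩ Jun ∩ Emeka: 10:00–11:00, 13:00–13:15, 15:15–15:45.
Nikolai ∩ Jun ∩ Emeka ∩ Maya: 10:00–10:45, 15:15–15:45.
Windows ≥ 45 min: 10:00–10:45.

10:00–10:45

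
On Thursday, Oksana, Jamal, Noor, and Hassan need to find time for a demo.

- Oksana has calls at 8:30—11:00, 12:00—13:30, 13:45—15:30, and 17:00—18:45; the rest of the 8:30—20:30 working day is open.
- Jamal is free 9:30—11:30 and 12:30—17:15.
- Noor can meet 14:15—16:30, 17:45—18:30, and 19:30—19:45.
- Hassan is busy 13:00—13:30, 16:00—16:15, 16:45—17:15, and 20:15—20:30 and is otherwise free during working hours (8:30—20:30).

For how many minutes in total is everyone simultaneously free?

Oksana free within 08:30–20:30: 11:00–12:00, 13:30–13:45, 15:30–17:00, 18:45–20:30.
Hassan free within 08:30–20:30: 08:30–13:00, 13:30–16:00, 16:15–16:45, 17:15–20:15.
Oksana ∩ Jamal: 11:00–11:30, 13:30–13:45, 15:30–17:00.
Oksana ∩ Jamal ∩ Noor: 15:30–16:30.
Oksana ∩ Jamal ∩ Noor ∩ Hassan: 15:30–16:00, 16:15–16:30.
Total common minutes: 30 + 15 = 45.

45 minutes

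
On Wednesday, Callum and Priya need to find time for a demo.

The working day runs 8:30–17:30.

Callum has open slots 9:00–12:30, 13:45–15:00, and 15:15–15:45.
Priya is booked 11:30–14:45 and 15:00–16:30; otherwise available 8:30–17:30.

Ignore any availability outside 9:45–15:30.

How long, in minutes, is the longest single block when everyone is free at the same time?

105 minutes

Priya free within 08:30–17:30: 08:30–11:30, 14:45–15:00, 16:30–17:30.
Callum ∩ Priya: 09:00–11:30, 14:45–15:00.
Restricted to 09:45–15:30: 09:45–11:30, 14:45–15:00.
Common window lengths: 105, 15 min; longest is 105.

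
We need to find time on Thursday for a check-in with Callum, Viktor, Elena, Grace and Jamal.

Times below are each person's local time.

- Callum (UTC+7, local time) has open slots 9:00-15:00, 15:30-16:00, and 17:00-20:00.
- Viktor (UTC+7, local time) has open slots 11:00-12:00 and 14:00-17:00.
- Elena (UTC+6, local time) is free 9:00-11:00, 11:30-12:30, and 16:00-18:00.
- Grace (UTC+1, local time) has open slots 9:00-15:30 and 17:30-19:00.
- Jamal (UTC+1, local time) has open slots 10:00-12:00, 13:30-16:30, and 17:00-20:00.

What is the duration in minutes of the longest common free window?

0 minutes

Callum → UTC: 02:00–08:00, 08:30–09:00, 10:00–13:00.
Viktor → UTC: 04:00–05:00, 07:00–10:00.
Elena → UTC: 03:00–05:00, 05:30–06:30, 10:00–12:00.
Grace → UTC: 08:00–14:30, 16:30–18:00.
Jamal → UTC: 09:00–11:00, 12:30–15:30, 16:00–19:00.
Callum ∩ Viktor: 04:00–05:00, 07:00–08:00, 08:30–09:00.
Callum ∩ Viktor ∩ Elena: 04:00–05:00.
Callum ∩ Viktor ∩ Elena ∩ Grace: (none).
Callum ∩ Viktor ∩ Elena ∩ Grace ∩ Jamal: (none).
No common window.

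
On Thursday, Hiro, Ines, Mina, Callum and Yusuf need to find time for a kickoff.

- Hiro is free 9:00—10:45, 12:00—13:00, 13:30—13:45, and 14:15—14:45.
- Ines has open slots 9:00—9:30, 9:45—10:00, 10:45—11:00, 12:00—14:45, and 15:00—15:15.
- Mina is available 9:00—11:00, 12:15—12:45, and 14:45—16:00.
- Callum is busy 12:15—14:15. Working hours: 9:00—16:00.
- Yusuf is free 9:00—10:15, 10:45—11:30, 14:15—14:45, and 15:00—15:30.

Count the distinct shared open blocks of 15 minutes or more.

2

Callum free within 09:00–16:00: 09:00–12:15, 14:15–16:00.
Hiro ∩ Ines: 09:00–09:30, 09:45–10:00, 12:00–13:00, 13:30–13:45, 14:15–14:45.
Hiro ∩ Ines ∩ Mina: 09:00–09:30, 09:45–10:00, 12:15–12:45.
Hiro ∩ Ines ∩ Mina ∩ Callum: 09:00–09:30, 09:45–10:00.
Hiro ∩ Ines ∩ Mina ∩ Callum ∩ Yusuf: 09:00–09:30, 09:45–10:00.
Windows ≥ 15 min: 09:00–09:30, 09:45–10:00.
That's 2 windows.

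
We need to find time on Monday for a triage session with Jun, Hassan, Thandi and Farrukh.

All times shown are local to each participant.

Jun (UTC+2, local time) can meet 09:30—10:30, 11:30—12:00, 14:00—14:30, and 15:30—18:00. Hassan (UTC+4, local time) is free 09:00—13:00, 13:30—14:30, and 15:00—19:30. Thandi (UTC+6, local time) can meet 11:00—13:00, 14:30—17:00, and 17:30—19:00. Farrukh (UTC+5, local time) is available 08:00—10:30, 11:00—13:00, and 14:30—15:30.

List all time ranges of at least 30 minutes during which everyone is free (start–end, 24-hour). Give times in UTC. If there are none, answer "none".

Jun → UTC: 07:30–08:30, 09:30–10:00, 12:00–12:30, 13:30–16:00.
Hassan → UTC: 05:00–09:00, 09:30–10:30, 11:00–15:30.
Thandi → UTC: 05:00–07:00, 08:30–11:00, 11:30–13:00.
Farrukh → UTC: 03:00–05:30, 06:00–08:00, 09:30–10:30.
Jun ∩ Hassan: 07:30–08:30, 09:30–10:00, 12:00–12:30, 13:30–15:30.
Jun ∩ Hassan ∩ Thandi: 09:30–10:00, 12:00–12:30.
Jun ∩ Hassan ∩ Thandi ∩ Farrukh: 09:30–10:00.
Windows ≥ 30 min: 09:30–10:00.

09:30–10:00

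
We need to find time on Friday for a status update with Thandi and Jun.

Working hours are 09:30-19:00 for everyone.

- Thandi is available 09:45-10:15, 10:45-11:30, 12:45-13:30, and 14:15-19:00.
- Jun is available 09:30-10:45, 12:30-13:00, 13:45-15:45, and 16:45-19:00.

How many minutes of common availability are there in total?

270 minutes

Thandi ∩ Jun: 09:45–10:15, 12:45–13:00, 14:15–15:45, 16:45–19:00.
Total common minutes: 30 + 15 + 90 + 135 = 270.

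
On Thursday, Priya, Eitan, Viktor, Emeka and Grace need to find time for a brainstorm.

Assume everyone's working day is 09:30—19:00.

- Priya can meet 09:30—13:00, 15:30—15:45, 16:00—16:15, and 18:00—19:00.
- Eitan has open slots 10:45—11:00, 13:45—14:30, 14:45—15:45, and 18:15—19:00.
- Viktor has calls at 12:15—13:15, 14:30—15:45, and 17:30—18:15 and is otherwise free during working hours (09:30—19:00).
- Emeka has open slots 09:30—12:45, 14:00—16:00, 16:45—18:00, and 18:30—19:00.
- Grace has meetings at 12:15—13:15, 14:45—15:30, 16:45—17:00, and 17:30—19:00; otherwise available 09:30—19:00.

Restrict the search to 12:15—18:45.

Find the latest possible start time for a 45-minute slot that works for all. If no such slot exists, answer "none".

none

Viktor free within 09:30–19:00: 09:30–12:15, 13:15–14:30, 15:45–17:30, 18:15–19:00.
Grace free within 09:30–19:00: 09:30–12:15, 13:15–14:45, 15:30–16:45, 17:00–17:30.
Priya ∩ Eitan: 10:45–11:00, 15:30–15:45, 18:15–19:00.
Priya ∩ Eitan ∩ Viktor: 10:45–11:00, 18:15–19:00.
Priya ∩ Eitan ∩ Viktor ∩ Emeka: 10:45–11:00, 18:30–19:00.
Priya ∩ Eitan ∩ Viktor ∩ Emeka ∩ Grace: 10:45–11:00.
Restricted to 12:15–18:45: (none).
Windows ≥ 45 min: (none).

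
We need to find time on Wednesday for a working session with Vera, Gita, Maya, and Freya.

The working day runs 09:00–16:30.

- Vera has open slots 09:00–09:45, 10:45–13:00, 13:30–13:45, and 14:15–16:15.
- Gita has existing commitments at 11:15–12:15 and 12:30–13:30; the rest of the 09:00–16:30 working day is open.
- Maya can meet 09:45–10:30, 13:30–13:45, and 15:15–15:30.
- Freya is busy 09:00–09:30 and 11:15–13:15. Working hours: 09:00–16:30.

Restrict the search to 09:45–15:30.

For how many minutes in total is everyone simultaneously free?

Gita free within 09:00–16:30: 09:00–11:15, 12:15–12:30, 13:30–16:30.
Freya free within 09:00–16:30: 09:30–11:15, 13:15–16:30.
Vera ∩ Gita: 09:00–09:45, 10:45–11:15, 12:15–12:30, 13:30–13:45, 14:15–16:15.
Vera ∩ Gita ∩ Maya: 13:30–13:45, 15:15–15:30.
Vera ∩ Gita ∩ Maya ∩ Freya: 13:30–13:45, 15:15–15:30.
Restricted to 09:45–15:30: 13:30–13:45, 15:15–15:30.
Total common minutes: 15 + 15 = 30.

30 minutes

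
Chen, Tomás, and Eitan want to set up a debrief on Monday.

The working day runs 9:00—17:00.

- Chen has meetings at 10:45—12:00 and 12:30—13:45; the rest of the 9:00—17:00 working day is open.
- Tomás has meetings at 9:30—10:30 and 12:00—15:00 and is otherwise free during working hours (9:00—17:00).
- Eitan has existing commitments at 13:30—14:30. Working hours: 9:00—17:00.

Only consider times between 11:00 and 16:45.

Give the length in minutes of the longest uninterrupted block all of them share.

Chen free within 09:00–17:00: 09:00–10:45, 12:00–12:30, 13:45–17:00.
Tomás free within 09:00–17:00: 09:00–09:30, 10:30–12:00, 15:00–17:00.
Eitan free within 09:00–17:00: 09:00–13:30, 14:30–17:00.
Chen ∩ Tomás: 09:00–09:30, 10:30–10:45, 15:00–17:00.
Chen ∩ Tomás ∩ Eitan: 09:00–09:30, 10:30–10:45, 15:00–17:00.
Restricted to 11:00–16:45: 15:00–16:45.
Single common window of 105 minutes.

105 minutes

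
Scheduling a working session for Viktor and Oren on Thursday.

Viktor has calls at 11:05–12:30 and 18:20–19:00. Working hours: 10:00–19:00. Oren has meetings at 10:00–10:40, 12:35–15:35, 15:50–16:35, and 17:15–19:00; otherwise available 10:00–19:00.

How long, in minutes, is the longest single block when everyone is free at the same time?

Viktor free within 10:00–19:00: 10:00–11:05, 12:30–18:20.
Oren free within 10:00–19:00: 10:40–12:35, 15:35–15:50, 16:35–17:15.
Viktor ∩ Oren: 10:40–11:05, 12:30–12:35, 15:35–15:50, 16:35–17:15.
Common window lengths: 25, 5, 15, 40 min; longest is 40.

40 minutes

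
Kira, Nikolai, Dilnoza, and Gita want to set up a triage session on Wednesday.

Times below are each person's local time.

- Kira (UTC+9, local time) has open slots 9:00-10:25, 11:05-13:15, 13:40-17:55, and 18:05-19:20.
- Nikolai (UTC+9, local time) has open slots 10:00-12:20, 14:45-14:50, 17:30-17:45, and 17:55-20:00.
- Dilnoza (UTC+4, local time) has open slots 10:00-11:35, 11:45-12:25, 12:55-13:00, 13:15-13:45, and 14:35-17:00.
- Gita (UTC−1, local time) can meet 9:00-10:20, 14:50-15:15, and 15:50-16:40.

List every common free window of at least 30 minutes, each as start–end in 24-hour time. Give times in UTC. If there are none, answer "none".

Kira → UTC: 00:00–01:25, 02:05–04:15, 04:40–08:55, 09:05–10:20.
Nikolai → UTC: 01:00–03:20, 05:45–05:50, 08:30–08:45, 08:55–11:00.
Dilnoza → UTC: 06:00–07:35, 07:45–08:25, 08:55–09:00, 09:15–09:45, 10:35–13:00.
Gita → UTC: 10:00–11:20, 15:50–16:15, 16:50–17:40.
Kira ∩ Nikolai: 01:00–01:25, 02:05–03:20, 05:45–05:50, 08:30–08:45, 09:05–10:20.
Kira ∩ Nikolai ∩ Dilnoza: 09:15–09:45.
Kira ∩ Nikolai ∩ Dilnoza ∩ Gita: (none).
Windows ≥ 30 min: (none).

none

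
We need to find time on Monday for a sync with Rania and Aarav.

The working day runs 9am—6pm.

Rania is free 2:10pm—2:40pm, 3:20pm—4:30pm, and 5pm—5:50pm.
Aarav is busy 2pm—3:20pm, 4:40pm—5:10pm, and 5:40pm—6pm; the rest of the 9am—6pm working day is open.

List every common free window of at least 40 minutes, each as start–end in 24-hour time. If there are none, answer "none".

15:20–16:30

Aarav free within 09:00–18:00: 09:00–14:00, 15:20–16:40, 17:10–17:40.
Rania ∩ Aarav: 15:20–16:30, 17:10–17:40.
Windows ≥ 40 min: 15:20–16:30.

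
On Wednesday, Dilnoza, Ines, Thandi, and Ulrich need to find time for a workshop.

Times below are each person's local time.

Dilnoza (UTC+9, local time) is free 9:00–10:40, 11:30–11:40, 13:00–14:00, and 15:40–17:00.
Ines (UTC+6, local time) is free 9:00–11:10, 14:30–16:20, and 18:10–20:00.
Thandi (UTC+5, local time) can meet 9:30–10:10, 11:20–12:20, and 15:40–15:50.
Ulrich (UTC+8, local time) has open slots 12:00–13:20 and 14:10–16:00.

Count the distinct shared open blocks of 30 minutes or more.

1

Dilnoza → UTC: 00:00–01:40, 02:30–02:40, 04:00–05:00, 06:40–08:00.
Ines → UTC: 03:00–05:10, 08:30–10:20, 12:10–14:00.
Thandi → UTC: 04:30–05:10, 06:20–07:20, 10:40–10:50.
Ulrich → UTC: 04:00–05:20, 06:10–08:00.
Dilnoza ∩ Ines: 04:00–05:00.
Dilnoza ∩ Ines ∩ Thandi: 04:30–05:00.
Dilnoza ∩ Ines ∩ Thandi ∩ Ulrich: 04:30–05:00.
Windows ≥ 30 min: 04:30–05:00.
That's 1 window.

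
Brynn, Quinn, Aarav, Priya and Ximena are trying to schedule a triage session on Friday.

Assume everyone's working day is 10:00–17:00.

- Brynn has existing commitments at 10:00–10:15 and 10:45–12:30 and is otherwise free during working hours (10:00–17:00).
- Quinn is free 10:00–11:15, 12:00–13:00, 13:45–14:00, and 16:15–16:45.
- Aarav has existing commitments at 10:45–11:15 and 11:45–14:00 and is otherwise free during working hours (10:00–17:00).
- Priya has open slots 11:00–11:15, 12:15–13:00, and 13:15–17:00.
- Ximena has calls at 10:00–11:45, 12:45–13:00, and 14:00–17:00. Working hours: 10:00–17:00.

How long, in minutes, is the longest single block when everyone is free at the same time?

Brynn free within 10:00–17:00: 10:15–10:45, 12:30–17:00.
Aarav free within 10:00–17:00: 10:00–10:45, 11:15–11:45, 14:00–17:00.
Ximena free within 10:00–17:00: 11:45–12:45, 13:00–14:00.
Brynn ∩ Quinn: 10:15–10:45, 12:30–13:00, 13:45–14:00, 16:15–16:45.
Brynn ∩ Quinn ∩ Aarav: 10:15–10:45, 16:15–16:45.
Brynn ∩ Quinn ∩ Aarav ∩ Priya: 16:15–16:45.
Brynn ∩ Quinn ∩ Aarav ∩ Priya ∩ Ximena: (none).
No common window.

0 minutes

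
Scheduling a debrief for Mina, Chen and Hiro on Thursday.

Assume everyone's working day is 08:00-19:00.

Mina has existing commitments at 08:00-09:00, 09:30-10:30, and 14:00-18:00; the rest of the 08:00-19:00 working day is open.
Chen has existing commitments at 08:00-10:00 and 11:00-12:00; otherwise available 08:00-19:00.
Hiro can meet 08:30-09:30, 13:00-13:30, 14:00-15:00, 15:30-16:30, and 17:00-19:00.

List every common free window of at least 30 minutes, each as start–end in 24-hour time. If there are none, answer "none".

13:00–13:30, 18:00–19:00

Mina free within 08:00–19:00: 09:00–09:30, 10:30–14:00, 18:00–19:00.
Chen free within 08:00–19:00: 10:00–11:00, 12:00–19:00.
Mina ∩ Chen: 10:30–11:00, 12:00–14:00, 18:00–19:00.
Mina ∩ Chen ∩ Hiro: 13:00–13:30, 18:00–19:00.
Windows ≥ 30 min: 13:00–13:30, 18:00–19:00.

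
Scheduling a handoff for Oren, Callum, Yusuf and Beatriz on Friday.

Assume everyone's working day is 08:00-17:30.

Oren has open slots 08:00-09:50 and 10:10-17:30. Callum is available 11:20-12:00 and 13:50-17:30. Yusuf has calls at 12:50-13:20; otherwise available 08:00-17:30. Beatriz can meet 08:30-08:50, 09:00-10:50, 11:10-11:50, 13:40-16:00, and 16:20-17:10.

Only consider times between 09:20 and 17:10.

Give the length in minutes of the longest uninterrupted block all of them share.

Yusuf free within 08:00–17:30: 08:00–12:50, 13:20–17:30.
Oren ∩ Callum: 11:20–12:00, 13:50–17:30.
Oren ∩ Callum ∩ Yusuf: 11:20–12:00, 13:50–17:30.
Oren ∩ Callum ∩ Yusuf ∩ Beatriz: 11:20–11:50, 13:50–16:00, 16:20–17:10.
Restricted to 09:20–17:10: 11:20–11:50, 13:50–16:00, 16:20–17:10.
Common window lengths: 30, 130, 50 min; longest is 130.

130 minutes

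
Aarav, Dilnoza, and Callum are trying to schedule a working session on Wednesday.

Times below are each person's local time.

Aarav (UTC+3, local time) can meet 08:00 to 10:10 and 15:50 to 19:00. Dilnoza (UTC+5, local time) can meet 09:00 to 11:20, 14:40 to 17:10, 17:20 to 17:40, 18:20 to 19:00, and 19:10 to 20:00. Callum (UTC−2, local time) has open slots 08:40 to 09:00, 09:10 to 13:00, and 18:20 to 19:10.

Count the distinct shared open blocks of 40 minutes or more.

Aarav → UTC: 05:00–07:10, 12:50–16:00.
Dilnoza → UTC: 04:00–06:20, 09:40–12:10, 12:20–12:40, 13:20–14:00, 14:10–15:00.
Callum → UTC: 10:40–11:00, 11:10–15:00, 20:20–21:10.
Aarav ∩ Dilnoza: 05:00–06:20, 13:20–14:00, 14:10–15:00.
Aarav ∩ Dilnoza ∩ Callum: 13:20–14:00, 14:10–15:00.
Windows ≥ 40 min: 13:20–14:00, 14:10–15:00.
That's 2 windows.

2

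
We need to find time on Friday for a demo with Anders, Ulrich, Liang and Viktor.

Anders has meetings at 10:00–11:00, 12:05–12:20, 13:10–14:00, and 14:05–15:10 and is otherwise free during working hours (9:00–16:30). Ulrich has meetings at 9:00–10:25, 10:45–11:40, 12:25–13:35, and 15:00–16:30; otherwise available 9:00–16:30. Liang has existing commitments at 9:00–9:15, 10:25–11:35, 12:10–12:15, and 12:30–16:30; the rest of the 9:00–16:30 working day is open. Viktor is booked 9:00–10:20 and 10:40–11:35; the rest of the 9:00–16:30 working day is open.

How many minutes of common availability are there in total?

30 minutes

Anders free within 09:00–16:30: 09:00–10:00, 11:00–12:05, 12:20–13:10, 14:00–14:05, 15:10–16:30.
Ulrich free within 09:00–16:30: 10:25–10:45, 11:40–12:25, 13:35–15:00.
Liang free within 09:00–16:30: 09:15–10:25, 11:35–12:10, 12:15–12:30.
Viktor free within 09:00–16:30: 10:20–10:40, 11:35–16:30.
Anders ∩ Ulrich: 11:40–12:05, 12:20–12:25, 14:00–14:05.
Anders ∩ Ulrich ∩ Liang: 11:40–12:05, 12:20–12:25.
Anders ∩ Ulrich ∩ Liang ∩ Viktor: 11:40–12:05, 12:20–12:25.
Total common minutes: 25 + 5 = 30.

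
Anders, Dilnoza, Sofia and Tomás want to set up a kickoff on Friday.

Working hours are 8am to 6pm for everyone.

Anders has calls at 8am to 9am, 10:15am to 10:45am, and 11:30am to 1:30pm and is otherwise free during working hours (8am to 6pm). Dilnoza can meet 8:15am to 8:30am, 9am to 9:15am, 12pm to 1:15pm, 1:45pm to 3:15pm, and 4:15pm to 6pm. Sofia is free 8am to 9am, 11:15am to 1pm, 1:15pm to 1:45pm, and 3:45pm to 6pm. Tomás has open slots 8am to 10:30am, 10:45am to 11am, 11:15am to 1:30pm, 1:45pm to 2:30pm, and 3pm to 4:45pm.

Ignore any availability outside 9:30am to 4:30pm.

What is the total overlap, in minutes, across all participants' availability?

Anders free within 08:00–18:00: 09:00–10:15, 10:45–11:30, 13:30–18:00.
Anders ∩ Dilnoza: 09:00–09:15, 13:45–15:15, 16:15–18:00.
Anders ∩ Dilnoza ∩ Sofia: 16:15–18:00.
Anders ∩ Dilnoza ∩ Sofia ∩ Tomás: 16:15–16:45.
Restricted to 09:30–16:30: 16:15–16:30.
Total common minutes: 15.

15 minutes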